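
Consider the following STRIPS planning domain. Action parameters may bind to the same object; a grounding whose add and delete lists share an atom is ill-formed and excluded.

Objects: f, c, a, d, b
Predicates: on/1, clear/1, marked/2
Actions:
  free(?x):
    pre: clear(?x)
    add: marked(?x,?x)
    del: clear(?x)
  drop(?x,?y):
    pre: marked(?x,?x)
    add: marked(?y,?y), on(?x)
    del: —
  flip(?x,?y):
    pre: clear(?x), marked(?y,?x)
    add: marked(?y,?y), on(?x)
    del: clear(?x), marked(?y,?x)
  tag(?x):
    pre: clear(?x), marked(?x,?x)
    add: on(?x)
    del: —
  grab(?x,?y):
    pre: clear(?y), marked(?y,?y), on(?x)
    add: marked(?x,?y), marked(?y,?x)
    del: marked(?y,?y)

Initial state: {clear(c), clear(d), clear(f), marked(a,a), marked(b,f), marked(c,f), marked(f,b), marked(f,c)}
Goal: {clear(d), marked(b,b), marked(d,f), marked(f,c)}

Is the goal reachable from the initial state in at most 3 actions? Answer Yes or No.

Yes

1. drop(a,d)  →  {clear(c), clear(d), clear(f), marked(a,a), marked(b,f), marked(c,f), marked(d,d), marked(f,b), marked(f,c), on(a)}
2. flip(f,b)  →  {clear(c), clear(d), marked(a,a), marked(b,b), marked(c,f), marked(d,d), marked(f,b), marked(f,c), on(a), on(f)}
3. grab(f,d)  →  {clear(c), clear(d), marked(a,a), marked(b,b), marked(c,f), marked(d,f), marked(f,b), marked(f,c), marked(f,d), on(a), on(f)}
optimal plan length = 3; 3 ≤ 3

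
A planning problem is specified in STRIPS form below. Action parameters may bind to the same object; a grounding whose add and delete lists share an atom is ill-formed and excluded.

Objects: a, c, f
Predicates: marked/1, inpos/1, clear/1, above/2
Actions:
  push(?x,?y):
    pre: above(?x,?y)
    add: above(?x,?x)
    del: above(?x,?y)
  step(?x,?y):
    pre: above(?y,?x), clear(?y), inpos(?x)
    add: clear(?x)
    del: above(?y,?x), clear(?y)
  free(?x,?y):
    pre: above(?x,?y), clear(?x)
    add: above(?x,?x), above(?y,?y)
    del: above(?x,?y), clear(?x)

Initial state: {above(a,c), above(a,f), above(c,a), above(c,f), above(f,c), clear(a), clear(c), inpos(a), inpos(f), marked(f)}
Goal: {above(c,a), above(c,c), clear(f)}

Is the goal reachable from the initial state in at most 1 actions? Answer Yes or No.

1. push(c,f)  →  {above(a,c), above(a,f), above(c,a), above(c,c), above(f,c), clear(a), clear(c), inpos(a), inpos(f), marked(f)}
2. step(f,a)  →  {above(a,c), above(c,a), above(c,c), above(f,c), clear(c), clear(f), inpos(a), inpos(f), marked(f)}
optimal plan length = 2; 2 > 1

No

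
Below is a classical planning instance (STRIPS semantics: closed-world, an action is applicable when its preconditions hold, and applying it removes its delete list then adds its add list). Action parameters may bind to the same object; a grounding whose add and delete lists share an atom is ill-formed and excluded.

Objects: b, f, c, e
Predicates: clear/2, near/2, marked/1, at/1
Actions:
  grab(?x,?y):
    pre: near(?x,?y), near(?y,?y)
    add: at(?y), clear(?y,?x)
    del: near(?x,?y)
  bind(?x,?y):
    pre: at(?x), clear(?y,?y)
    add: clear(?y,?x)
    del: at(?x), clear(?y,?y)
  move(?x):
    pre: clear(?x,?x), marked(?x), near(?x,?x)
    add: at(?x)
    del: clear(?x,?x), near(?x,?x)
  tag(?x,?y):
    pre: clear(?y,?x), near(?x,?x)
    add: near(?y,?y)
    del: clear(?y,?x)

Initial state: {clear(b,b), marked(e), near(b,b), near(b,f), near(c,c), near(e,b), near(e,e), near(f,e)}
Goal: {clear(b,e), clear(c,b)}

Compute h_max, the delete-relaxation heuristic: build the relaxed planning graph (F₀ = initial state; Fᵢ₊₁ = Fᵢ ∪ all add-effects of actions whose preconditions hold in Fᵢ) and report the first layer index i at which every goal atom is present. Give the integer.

2

F0 = init (8 atoms)
F1 = F0 ∪ {at(b), at(c), at(e), clear(b,e), clear(c,c), clear(e,e), clear(e,f)}  (15 atoms)
F2 = F1 ∪ {clear(b,c), clear(c,b), clear(c,e), clear(e,b), clear(e,c)}  (20 atoms)
goal ⊆ F2  ⇒  h_max = 2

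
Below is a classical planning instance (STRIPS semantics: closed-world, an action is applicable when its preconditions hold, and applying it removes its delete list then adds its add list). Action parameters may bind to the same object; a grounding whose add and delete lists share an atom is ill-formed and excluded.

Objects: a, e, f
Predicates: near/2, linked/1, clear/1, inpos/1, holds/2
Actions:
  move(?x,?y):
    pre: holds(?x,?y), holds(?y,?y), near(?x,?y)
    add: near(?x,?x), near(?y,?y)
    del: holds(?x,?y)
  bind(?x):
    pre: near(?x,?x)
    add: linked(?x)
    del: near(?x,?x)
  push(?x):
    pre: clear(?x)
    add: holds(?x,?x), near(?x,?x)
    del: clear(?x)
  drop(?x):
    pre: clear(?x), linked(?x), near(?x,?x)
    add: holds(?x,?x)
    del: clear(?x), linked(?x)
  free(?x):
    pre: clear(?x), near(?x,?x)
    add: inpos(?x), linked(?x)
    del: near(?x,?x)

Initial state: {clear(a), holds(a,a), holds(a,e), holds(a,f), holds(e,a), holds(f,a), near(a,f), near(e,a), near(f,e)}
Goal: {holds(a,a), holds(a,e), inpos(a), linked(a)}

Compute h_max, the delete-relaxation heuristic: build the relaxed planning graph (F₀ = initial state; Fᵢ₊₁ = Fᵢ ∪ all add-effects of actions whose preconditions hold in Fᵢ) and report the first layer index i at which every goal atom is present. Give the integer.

2

F0 = init (9 atoms)
F1 = F0 ∪ {near(a,a), near(e,e)}  (11 atoms)
F2 = F1 ∪ {inpos(a), linked(a), linked(e)}  (14 atoms)
goal ⊆ F2  ⇒  h_max = 2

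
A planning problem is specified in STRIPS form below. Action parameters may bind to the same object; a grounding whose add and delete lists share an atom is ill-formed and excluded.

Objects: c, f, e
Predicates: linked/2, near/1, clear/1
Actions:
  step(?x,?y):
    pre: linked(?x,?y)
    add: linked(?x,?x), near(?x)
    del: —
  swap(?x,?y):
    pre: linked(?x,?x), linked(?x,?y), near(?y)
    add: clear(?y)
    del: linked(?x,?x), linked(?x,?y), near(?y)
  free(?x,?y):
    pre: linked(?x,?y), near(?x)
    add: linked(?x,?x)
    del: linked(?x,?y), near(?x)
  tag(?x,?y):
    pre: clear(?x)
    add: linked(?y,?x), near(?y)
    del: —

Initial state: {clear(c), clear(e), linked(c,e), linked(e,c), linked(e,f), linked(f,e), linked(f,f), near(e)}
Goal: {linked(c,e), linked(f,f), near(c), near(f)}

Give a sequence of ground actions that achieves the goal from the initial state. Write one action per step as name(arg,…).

step(c,e); step(f,f)

1. step(c,e)  →  {clear(c), clear(e), linked(c,c), linked(c,e), linked(e,c), linked(e,f), linked(f,e), linked(f,f), near(c), near(e)}
2. step(f,f)  →  {clear(c), clear(e), linked(c,c), linked(c,e), linked(e,c), linked(e,f), linked(f,e), linked(f,f), near(c), near(e), near(f)}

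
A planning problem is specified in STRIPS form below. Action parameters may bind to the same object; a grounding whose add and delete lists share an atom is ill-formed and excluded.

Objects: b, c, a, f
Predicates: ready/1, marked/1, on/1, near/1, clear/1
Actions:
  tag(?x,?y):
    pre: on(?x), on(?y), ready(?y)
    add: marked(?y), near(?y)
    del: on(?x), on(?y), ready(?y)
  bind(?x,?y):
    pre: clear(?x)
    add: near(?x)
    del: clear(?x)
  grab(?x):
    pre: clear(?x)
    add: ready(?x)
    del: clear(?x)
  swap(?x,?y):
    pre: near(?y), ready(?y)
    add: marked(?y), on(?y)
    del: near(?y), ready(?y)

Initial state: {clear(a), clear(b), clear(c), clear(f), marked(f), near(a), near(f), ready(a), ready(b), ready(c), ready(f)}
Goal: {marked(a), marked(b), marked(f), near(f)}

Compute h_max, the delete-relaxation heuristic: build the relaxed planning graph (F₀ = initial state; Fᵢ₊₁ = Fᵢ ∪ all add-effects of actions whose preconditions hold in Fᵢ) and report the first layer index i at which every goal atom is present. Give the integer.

F0 = init (11 atoms)
F1 = F0 ∪ {marked(a), near(b), near(c), on(a), on(f)}  (16 atoms)
F2 = F1 ∪ {marked(b), marked(c), on(b), on(c)}  (20 atoms)
goal ⊆ F2  ⇒  h_max = 2

2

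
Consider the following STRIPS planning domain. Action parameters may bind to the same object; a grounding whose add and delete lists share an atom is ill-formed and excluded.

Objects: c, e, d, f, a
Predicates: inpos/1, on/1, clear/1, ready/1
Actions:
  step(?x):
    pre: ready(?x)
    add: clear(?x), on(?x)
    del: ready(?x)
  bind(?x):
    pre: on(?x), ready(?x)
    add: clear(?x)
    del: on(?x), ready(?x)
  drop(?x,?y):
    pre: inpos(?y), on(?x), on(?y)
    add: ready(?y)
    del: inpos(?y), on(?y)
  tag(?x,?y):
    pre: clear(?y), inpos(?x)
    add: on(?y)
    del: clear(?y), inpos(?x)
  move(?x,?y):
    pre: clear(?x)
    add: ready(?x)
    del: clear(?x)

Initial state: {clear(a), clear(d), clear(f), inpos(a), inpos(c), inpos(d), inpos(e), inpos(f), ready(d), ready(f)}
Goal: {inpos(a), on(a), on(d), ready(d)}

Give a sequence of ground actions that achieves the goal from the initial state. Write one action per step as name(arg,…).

1. tag(c,d)  →  {clear(a), clear(f), inpos(a), inpos(d), inpos(e), inpos(f), on(d), ready(d), ready(f)}
2. tag(e,a)  →  {clear(f), inpos(a), inpos(d), inpos(f), on(a), on(d), ready(d), ready(f)}

tag(c,d); tag(e,a)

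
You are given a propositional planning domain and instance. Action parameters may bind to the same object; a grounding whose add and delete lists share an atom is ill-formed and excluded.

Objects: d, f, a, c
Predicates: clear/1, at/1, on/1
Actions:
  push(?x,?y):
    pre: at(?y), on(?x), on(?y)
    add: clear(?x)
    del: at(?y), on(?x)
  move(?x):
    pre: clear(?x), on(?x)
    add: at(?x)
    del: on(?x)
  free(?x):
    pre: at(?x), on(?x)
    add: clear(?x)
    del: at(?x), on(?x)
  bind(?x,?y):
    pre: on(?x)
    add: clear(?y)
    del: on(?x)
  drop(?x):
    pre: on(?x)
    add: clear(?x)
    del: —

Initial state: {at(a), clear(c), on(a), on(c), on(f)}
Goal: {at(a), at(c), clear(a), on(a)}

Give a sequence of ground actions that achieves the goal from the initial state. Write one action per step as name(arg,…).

move(c); bind(f,a)

1. move(c)  →  {at(a), at(c), clear(c), on(a), on(f)}
2. bind(f,a)  →  {at(a), at(c), clear(a), clear(c), on(a)}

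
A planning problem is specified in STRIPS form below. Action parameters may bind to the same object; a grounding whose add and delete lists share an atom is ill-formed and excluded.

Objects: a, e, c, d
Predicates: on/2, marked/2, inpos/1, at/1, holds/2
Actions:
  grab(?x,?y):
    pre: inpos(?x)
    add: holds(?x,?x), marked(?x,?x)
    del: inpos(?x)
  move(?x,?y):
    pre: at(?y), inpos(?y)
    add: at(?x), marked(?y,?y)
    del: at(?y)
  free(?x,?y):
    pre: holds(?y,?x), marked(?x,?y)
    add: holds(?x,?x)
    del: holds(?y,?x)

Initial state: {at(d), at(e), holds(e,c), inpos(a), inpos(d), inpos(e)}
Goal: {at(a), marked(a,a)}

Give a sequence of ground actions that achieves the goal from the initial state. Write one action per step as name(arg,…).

1. grab(a,a)  →  {at(d), at(e), holds(a,a), holds(e,c), inpos(d), inpos(e), marked(a,a)}
2. move(a,e)  →  {at(a), at(d), holds(a,a), holds(e,c), inpos(d), inpos(e), marked(a,a), marked(e,e)}

grab(a,a); move(a,e)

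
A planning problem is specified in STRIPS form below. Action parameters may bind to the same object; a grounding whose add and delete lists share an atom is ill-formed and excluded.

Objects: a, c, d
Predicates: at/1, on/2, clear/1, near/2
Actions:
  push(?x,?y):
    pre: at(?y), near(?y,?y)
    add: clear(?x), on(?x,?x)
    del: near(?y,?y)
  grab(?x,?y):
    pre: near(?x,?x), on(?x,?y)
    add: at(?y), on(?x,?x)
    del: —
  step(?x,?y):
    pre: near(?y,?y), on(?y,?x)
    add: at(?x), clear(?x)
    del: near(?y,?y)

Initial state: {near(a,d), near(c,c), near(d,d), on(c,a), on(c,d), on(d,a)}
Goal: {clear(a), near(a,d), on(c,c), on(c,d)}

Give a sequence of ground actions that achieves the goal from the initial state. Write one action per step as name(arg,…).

1. grab(c,a)  →  {at(a), near(a,d), near(c,c), near(d,d), on(c,a), on(c,c), on(c,d), on(d,a)}
2. step(a,c)  →  {at(a), clear(a), near(a,d), near(d,d), on(c,a), on(c,c), on(c,d), on(d,a)}

grab(c,a); step(a,c)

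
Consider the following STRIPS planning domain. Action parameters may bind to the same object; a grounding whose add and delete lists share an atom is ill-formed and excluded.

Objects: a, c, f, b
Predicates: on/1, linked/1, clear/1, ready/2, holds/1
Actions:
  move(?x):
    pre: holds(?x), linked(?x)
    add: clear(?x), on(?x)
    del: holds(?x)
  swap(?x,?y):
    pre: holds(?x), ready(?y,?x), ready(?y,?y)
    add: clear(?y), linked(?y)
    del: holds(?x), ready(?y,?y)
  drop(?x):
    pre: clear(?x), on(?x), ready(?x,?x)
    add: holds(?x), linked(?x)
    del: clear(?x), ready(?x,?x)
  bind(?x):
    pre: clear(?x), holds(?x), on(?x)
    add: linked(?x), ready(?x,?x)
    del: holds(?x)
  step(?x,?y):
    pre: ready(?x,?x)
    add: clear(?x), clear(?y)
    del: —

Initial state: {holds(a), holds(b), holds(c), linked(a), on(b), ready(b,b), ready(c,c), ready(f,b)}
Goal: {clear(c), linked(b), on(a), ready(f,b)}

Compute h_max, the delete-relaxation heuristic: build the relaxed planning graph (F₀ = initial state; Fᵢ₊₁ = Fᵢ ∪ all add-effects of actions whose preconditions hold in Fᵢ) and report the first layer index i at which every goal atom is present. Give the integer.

F0 = init (8 atoms)
F1 = F0 ∪ {clear(a), clear(b), clear(c), clear(f), linked(b), linked(c), on(a)}  (15 atoms)
goal ⊆ F1  ⇒  h_max = 1

1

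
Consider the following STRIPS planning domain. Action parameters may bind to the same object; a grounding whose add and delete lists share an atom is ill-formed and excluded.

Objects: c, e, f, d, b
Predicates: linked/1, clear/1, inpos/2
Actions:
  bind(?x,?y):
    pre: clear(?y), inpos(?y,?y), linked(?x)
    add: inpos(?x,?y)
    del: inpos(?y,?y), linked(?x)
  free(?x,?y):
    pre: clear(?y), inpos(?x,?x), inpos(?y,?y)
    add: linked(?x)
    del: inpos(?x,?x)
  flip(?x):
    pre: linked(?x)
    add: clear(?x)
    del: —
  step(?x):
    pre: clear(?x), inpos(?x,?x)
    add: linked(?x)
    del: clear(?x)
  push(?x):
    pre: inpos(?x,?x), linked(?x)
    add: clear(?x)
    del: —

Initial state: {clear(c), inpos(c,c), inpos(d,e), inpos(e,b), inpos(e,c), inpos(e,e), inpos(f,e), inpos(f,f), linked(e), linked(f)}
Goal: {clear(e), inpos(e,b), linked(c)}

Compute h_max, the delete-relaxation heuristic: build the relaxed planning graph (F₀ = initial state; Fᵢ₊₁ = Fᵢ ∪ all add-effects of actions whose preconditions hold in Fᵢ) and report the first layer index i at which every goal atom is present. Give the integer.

1

F0 = init (10 atoms)
F1 = F0 ∪ {clear(e), clear(f), inpos(f,c), linked(c)}  (14 atoms)
goal ⊆ F1  ⇒  h_max = 1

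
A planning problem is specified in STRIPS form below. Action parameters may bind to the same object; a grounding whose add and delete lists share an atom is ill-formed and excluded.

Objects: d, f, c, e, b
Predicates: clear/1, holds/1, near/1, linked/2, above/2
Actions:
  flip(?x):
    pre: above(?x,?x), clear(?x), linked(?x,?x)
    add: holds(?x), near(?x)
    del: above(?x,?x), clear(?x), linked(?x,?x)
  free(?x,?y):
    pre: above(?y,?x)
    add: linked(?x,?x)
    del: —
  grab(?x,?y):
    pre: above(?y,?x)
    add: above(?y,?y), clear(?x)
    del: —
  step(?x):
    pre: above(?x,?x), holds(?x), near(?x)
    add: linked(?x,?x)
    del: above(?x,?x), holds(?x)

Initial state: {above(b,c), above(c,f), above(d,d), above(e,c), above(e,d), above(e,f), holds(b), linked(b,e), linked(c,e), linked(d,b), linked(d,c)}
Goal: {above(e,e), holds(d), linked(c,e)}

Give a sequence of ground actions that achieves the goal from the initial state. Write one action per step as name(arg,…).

1. free(d,d)  →  {above(b,c), above(c,f), above(d,d), above(e,c), above(e,d), above(e,f), holds(b), linked(b,e), linked(c,e), linked(d,b), linked(d,c), linked(d,d)}
2. grab(d,e)  →  {above(b,c), above(c,f), above(d,d), above(e,c), above(e,d), above(e,e), above(e,f), clear(d), holds(b), linked(b,e), linked(c,e), linked(d,b), linked(d,c), linked(d,d)}
3. flip(d)  →  {above(b,c), above(c,f), above(e,c), above(e,d), above(e,e), above(e,f), holds(b), holds(d), linked(b,e), linked(c,e), linked(d,b), linked(d,c), near(d)}

free(d,d); grab(d,e); flip(d)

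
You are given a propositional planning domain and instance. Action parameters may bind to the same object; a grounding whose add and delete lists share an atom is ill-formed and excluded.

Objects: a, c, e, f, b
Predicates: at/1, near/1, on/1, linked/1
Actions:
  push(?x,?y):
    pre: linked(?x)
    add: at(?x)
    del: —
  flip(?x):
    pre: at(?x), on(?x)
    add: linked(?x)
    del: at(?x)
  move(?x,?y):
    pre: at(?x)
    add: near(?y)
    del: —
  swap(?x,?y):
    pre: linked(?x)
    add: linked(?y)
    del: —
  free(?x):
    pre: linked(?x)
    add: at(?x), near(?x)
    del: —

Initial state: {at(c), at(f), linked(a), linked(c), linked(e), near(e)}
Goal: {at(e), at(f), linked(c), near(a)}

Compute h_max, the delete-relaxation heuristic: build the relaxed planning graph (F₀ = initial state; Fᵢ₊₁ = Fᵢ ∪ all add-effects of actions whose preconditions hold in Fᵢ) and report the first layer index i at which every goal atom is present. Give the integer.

1

F0 = init (6 atoms)
F1 = F0 ∪ {at(a), at(e), linked(b), linked(f), near(a), near(b), near(c), near(f)}  (14 atoms)
goal ⊆ F1  ⇒  h_max = 1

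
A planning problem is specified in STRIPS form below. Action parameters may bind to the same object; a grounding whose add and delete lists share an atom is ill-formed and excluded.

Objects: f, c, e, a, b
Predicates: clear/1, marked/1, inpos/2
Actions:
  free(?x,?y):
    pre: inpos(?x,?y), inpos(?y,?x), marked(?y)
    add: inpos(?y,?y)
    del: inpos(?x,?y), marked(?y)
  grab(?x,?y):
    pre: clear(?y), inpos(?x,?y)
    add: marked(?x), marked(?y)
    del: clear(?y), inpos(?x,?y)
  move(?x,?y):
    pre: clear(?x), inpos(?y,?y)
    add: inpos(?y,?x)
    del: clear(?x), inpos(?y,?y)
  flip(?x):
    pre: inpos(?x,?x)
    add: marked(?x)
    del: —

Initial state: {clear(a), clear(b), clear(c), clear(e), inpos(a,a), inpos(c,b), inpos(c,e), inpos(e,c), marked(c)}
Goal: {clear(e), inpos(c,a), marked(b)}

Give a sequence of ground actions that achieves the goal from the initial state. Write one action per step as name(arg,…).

free(e,c); grab(c,b); move(a,c)

1. free(e,c)  →  {clear(a), clear(b), clear(c), clear(e), inpos(a,a), inpos(c,b), inpos(c,c), inpos(c,e)}
2. grab(c,b)  →  {clear(a), clear(c), clear(e), inpos(a,a), inpos(c,c), inpos(c,e), marked(b), marked(c)}
3. move(a,c)  →  {clear(c), clear(e), inpos(a,a), inpos(c,a), inpos(c,e), marked(b), marked(c)}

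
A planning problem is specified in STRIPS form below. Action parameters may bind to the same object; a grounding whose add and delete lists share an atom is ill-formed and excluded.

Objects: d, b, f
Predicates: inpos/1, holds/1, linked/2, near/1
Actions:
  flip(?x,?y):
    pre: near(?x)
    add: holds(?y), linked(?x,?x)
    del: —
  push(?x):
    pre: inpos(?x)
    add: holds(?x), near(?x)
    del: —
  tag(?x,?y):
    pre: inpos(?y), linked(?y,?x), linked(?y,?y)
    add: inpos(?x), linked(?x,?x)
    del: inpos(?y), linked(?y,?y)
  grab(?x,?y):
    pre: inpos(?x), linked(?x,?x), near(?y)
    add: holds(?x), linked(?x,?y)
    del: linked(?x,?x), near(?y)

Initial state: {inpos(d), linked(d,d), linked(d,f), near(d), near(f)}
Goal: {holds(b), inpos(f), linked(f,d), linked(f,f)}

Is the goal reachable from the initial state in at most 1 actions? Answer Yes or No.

No

1. tag(f,d)  →  {inpos(f), linked(d,f), linked(f,f), near(d), near(f)}
2. grab(f,d)  →  {holds(f), inpos(f), linked(d,f), linked(f,d), near(f)}
3. flip(f,b)  →  {holds(b), holds(f), inpos(f), linked(d,f), linked(f,d), linked(f,f), near(f)}
optimal plan length = 3; 3 > 1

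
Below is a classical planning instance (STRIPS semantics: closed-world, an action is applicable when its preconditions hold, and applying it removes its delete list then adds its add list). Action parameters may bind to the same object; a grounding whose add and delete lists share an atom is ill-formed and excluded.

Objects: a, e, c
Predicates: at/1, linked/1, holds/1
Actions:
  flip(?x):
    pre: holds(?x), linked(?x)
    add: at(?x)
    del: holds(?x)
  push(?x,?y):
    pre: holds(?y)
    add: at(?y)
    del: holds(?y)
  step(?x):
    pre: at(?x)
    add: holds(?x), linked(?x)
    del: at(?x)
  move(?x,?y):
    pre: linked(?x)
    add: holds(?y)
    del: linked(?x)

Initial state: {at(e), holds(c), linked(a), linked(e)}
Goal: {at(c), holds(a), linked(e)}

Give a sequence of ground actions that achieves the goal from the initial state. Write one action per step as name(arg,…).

push(a,c); move(a,a)

1. push(a,c)  →  {at(c), at(e), linked(a), linked(e)}
2. move(a,a)  →  {at(c), at(e), holds(a), linked(e)}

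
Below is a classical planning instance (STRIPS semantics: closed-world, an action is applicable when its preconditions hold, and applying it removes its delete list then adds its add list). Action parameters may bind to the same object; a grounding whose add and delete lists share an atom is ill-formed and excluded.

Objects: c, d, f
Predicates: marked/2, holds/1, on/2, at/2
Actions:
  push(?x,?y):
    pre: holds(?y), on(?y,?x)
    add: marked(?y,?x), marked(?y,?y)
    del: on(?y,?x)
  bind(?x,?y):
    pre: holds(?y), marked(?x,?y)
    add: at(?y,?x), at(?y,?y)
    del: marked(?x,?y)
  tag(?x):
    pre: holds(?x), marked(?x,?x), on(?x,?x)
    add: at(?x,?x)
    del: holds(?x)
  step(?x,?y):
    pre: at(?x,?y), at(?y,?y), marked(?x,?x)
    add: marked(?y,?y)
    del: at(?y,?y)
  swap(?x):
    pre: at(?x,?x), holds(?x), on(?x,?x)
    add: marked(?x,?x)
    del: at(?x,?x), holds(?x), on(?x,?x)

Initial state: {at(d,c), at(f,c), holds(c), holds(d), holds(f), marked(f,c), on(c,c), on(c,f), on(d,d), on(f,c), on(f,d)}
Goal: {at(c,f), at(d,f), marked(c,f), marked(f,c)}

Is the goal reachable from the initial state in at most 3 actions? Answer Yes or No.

No

1. push(d,f)  →  {at(d,c), at(f,c), holds(c), holds(d), holds(f), marked(f,c), marked(f,d), marked(f,f), on(c,c), on(c,f), on(d,d), on(f,c)}
2. push(f,c)  →  {at(d,c), at(f,c), holds(c), holds(d), holds(f), marked(c,c), marked(c,f), marked(f,c), marked(f,d), marked(f,f), on(c,c), on(d,d), on(f,c)}
3. bind(f,c)  →  {at(c,c), at(c,f), at(d,c), at(f,c), holds(c), holds(d), holds(f), marked(c,c), marked(c,f), marked(f,d), marked(f,f), on(c,c), on(d,d), on(f,c)}
4. push(c,f)  →  {at(c,c), at(c,f), at(d,c), at(f,c), holds(c), holds(d), holds(f), marked(c,c), marked(c,f), marked(f,c), marked(f,d), marked(f,f), on(c,c), on(d,d)}
5. bind(f,d)  →  {at(c,c), at(c,f), at(d,c), at(d,d), at(d,f), at(f,c), holds(c), holds(d), holds(f), marked(c,c), marked(c,f), marked(f,c), marked(f,f), on(c,c), on(d,d)}
optimal plan length = 5; 5 > 3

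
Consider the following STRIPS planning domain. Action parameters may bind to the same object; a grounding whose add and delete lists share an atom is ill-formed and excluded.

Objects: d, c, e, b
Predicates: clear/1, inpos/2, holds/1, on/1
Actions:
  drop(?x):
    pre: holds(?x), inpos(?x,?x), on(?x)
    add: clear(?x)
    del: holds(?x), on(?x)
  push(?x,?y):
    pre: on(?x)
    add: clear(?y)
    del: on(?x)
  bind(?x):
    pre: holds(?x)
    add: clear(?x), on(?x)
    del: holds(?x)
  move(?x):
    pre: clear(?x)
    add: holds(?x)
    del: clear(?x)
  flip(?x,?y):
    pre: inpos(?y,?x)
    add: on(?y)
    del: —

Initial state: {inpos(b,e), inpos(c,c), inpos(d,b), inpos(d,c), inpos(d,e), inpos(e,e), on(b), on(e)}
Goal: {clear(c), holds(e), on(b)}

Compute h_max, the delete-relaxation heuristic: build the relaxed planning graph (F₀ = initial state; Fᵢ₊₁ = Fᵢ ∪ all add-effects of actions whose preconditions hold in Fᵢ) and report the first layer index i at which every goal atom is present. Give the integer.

2

F0 = init (8 atoms)
F1 = F0 ∪ {clear(b), clear(c), clear(d), clear(e), on(c), on(d)}  (14 atoms)
F2 = F1 ∪ {holds(b), holds(c), holds(d), holds(e)}  (18 atoms)
goal ⊆ F2  ⇒  h_max = 2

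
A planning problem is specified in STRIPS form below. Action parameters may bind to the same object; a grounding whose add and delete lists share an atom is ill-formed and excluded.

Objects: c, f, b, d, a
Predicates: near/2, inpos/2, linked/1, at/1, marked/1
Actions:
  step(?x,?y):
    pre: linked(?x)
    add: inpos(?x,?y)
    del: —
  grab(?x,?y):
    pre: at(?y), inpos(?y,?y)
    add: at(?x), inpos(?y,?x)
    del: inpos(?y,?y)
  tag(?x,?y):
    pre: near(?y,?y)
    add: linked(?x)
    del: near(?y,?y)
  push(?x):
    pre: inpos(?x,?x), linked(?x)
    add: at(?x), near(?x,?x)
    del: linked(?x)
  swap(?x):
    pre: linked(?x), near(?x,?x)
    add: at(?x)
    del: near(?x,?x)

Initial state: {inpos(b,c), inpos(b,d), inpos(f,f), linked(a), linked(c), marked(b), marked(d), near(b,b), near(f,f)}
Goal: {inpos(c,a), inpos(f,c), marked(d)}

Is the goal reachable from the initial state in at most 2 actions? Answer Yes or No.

No

1. step(c,a)  →  {inpos(b,c), inpos(b,d), inpos(c,a), inpos(f,f), linked(a), linked(c), marked(b), marked(d), near(b,b), near(f,f)}
2. tag(f,f)  →  {inpos(b,c), inpos(b,d), inpos(c,a), inpos(f,f), linked(a), linked(c), linked(f), marked(b), marked(d), near(b,b)}
3. step(f,c)  →  {inpos(b,c), inpos(b,d), inpos(c,a), inpos(f,c), inpos(f,f), linked(a), linked(c), linked(f), marked(b), marked(d), near(b,b)}
optimal plan length = 3; 3 > 2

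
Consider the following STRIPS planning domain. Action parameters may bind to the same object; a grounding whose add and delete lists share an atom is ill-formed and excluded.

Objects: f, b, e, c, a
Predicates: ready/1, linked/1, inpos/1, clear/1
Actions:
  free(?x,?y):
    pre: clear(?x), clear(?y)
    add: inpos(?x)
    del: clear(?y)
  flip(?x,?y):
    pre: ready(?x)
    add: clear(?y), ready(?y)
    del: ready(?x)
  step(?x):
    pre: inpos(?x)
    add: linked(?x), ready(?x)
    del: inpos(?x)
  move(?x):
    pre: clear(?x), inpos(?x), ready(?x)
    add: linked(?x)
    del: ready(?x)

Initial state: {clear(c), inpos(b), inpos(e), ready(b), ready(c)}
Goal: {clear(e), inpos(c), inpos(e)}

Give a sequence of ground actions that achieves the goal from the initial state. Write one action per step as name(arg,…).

free(c,c); flip(b,e)

1. free(c,c)  →  {inpos(b), inpos(c), inpos(e), ready(b), ready(c)}
2. flip(b,e)  →  {clear(e), inpos(b), inpos(c), inpos(e), ready(c), ready(e)}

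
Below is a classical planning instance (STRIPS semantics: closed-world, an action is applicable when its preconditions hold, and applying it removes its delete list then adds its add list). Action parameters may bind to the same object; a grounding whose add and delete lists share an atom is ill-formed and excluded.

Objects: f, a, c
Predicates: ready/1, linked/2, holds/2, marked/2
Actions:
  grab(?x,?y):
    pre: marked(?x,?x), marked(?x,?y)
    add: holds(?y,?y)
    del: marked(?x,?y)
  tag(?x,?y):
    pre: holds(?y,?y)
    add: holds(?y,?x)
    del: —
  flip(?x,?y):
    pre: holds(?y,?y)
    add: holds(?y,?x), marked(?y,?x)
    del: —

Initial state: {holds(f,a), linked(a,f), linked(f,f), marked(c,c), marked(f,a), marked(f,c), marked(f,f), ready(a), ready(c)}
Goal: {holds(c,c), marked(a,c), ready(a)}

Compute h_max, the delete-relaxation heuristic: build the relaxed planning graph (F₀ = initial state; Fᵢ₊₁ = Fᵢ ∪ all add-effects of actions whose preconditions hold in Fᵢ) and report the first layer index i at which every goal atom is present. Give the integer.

F0 = init (9 atoms)
F1 = F0 ∪ {holds(a,a), holds(c,c), holds(f,f)}  (12 atoms)
F2 = F1 ∪ {holds(a,c), holds(a,f), holds(c,a), holds(c,f), holds(f,c), marked(a,a), marked(a,c), marked(a,f), marked(c,a), marked(c,f)}  (22 atoms)
goal ⊆ F2  ⇒  h_max = 2

2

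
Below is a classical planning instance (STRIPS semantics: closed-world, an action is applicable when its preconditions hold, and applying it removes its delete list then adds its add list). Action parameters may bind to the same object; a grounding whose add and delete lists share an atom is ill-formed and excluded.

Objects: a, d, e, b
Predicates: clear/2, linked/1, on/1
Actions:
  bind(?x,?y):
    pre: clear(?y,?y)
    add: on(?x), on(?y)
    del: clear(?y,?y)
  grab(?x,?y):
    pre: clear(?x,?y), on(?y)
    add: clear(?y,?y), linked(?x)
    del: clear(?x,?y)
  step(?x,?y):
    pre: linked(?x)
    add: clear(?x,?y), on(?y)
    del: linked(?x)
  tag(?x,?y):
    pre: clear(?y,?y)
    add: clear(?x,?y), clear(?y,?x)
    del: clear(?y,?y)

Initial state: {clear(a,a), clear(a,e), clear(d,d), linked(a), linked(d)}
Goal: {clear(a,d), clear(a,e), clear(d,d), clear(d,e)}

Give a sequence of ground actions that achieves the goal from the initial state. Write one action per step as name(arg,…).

1. step(a,d)  →  {clear(a,a), clear(a,d), clear(a,e), clear(d,d), linked(d), on(d)}
2. step(d,e)  →  {clear(a,a), clear(a,d), clear(a,e), clear(d,d), clear(d,e), on(d), on(e)}

step(a,d); step(d,e)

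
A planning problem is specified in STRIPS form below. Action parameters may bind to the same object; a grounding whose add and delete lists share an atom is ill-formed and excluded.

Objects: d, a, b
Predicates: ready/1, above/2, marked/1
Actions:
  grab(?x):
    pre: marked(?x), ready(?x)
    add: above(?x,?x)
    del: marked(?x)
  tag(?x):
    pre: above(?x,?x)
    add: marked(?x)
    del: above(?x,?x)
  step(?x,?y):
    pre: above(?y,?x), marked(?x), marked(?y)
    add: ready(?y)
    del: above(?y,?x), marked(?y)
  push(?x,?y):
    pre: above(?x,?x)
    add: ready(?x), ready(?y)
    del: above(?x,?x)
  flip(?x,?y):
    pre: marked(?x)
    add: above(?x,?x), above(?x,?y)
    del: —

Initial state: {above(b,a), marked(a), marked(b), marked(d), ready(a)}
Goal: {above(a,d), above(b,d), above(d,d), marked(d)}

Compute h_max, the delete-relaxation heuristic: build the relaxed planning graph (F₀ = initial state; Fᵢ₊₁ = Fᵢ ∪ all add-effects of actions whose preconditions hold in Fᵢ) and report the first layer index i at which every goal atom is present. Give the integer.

F0 = init (5 atoms)
F1 = F0 ∪ {above(a,a), above(a,b), above(a,d), above(b,b), above(b,d), above(d,a), above(d,b), above(d,d), ready(b)}  (14 atoms)
goal ⊆ F1  ⇒  h_max = 1

1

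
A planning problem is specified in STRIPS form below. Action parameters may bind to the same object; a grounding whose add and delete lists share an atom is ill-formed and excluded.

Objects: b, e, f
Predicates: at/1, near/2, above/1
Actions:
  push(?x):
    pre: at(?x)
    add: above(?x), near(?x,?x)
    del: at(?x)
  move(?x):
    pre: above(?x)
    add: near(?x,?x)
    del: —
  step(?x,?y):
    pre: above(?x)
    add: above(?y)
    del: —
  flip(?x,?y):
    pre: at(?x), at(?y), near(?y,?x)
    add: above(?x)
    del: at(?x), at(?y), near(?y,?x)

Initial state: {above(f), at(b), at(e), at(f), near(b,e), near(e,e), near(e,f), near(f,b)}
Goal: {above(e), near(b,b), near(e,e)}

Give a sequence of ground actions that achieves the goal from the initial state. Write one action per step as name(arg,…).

push(b); push(e)

1. push(b)  →  {above(b), above(f), at(e), at(f), near(b,b), near(b,e), near(e,e), near(e,f), near(f,b)}
2. push(e)  →  {above(b), above(e), above(f), at(f), near(b,b), near(b,e), near(e,e), near(e,f), near(f,b)}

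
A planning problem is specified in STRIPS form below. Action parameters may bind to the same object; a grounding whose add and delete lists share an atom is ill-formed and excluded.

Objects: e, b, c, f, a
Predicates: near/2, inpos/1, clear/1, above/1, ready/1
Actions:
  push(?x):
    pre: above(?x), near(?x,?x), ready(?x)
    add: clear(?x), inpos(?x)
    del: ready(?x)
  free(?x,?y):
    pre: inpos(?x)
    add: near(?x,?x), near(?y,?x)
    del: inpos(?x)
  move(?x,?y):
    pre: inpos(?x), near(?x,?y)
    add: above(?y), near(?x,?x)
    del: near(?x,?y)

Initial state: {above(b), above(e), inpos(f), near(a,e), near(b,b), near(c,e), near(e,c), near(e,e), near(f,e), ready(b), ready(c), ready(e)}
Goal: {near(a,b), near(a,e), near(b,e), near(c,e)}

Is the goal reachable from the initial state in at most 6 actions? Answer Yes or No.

1. push(e)  →  {above(b), above(e), clear(e), inpos(e), inpos(f), near(a,e), near(b,b), near(c,e), near(e,c), near(e,e), near(f,e), ready(b), ready(c)}
2. push(b)  →  {above(b), above(e), clear(b), clear(e), inpos(b), inpos(e), inpos(f), near(a,e), near(b,b), near(c,e), near(e,c), near(e,e), near(f,e), ready(c)}
3. free(e,b)  →  {above(b), above(e), clear(b), clear(e), inpos(b), inpos(f), near(a,e), near(b,b), near(b,e), near(c,e), near(e,c), near(e,e), near(f,e), ready(c)}
4. free(b,a)  →  {above(b), above(e), clear(b), clear(e), inpos(f), near(a,b), near(a,e), near(b,b), near(b,e), near(c,e), near(e,c), near(e,e), near(f,e), ready(c)}
optimal plan length = 4; 4 ≤ 6

Yes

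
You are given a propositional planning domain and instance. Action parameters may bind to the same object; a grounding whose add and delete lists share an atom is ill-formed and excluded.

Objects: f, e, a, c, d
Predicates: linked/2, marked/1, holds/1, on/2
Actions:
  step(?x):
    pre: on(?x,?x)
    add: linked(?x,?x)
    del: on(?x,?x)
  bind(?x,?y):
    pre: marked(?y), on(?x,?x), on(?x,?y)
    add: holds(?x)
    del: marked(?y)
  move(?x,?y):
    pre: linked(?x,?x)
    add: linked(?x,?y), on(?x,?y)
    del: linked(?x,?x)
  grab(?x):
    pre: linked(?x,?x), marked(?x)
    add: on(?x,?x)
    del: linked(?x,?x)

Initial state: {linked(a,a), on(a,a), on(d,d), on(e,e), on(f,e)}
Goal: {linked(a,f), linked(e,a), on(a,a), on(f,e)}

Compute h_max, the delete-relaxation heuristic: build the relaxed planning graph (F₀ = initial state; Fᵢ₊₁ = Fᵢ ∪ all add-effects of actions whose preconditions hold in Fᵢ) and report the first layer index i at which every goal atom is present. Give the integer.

2

F0 = init (5 atoms)
F1 = F0 ∪ {linked(a,c), linked(a,d), linked(a,e), linked(a,f), linked(d,d), linked(e,e), on(a,c), on(a,d), on(a,e), on(a,f)}  (15 atoms)
F2 = F1 ∪ {linked(d,a), linked(d,c), linked(d,e), linked(d,f), linked(e,a), linked(e,c), linked(e,d), linked(e,f), on(d,a), on(d,c), on(d,e), on(d,f), on(e,a), on(e,c), on(e,d), on(e,f)}  (31 atoms)
goal ⊆ F2  ⇒  h_max = 2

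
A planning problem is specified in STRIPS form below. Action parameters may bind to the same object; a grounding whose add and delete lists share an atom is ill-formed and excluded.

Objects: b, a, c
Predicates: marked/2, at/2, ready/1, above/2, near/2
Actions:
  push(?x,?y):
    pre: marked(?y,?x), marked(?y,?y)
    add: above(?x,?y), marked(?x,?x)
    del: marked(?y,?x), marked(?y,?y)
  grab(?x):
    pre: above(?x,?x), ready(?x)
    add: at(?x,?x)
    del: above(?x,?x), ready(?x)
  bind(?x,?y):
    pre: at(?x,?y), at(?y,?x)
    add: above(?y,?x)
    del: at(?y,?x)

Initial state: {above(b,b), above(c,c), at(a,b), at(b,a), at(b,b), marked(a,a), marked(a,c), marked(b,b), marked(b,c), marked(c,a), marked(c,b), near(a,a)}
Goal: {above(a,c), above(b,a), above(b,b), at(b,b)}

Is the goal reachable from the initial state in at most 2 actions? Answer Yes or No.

1. push(c,b)  →  {above(b,b), above(c,b), above(c,c), at(a,b), at(b,a), at(b,b), marked(a,a), marked(a,c), marked(c,a), marked(c,b), marked(c,c), near(a,a)}
2. push(a,c)  →  {above(a,c), above(b,b), above(c,b), above(c,c), at(a,b), at(b,a), at(b,b), marked(a,a), marked(a,c), marked(c,b), near(a,a)}
3. bind(a,b)  →  {above(a,c), above(b,a), above(b,b), above(c,b), above(c,c), at(a,b), at(b,b), marked(a,a), marked(a,c), marked(c,b), near(a,a)}
optimal plan length = 3; 3 > 2

No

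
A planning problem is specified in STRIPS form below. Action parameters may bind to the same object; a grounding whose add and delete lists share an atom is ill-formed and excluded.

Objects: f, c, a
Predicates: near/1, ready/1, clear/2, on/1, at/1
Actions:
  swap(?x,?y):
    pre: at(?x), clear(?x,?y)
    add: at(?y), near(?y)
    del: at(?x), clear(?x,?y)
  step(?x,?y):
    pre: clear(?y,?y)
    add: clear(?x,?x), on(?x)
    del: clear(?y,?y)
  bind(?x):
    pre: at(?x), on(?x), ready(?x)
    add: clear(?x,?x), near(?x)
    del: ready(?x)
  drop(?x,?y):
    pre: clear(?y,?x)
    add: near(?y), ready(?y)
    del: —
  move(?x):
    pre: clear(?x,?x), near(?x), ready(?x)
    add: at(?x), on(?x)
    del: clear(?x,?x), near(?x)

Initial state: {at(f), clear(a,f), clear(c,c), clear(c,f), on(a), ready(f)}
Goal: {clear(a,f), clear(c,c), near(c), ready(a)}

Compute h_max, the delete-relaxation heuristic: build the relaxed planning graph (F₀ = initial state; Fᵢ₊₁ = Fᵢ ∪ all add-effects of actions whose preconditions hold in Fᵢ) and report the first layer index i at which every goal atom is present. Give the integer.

F0 = init (6 atoms)
F1 = F0 ∪ {clear(a,a), clear(f,f), near(a), near(c), on(f), ready(a), ready(c)}  (13 atoms)
goal ⊆ F1  ⇒  h_max = 1

1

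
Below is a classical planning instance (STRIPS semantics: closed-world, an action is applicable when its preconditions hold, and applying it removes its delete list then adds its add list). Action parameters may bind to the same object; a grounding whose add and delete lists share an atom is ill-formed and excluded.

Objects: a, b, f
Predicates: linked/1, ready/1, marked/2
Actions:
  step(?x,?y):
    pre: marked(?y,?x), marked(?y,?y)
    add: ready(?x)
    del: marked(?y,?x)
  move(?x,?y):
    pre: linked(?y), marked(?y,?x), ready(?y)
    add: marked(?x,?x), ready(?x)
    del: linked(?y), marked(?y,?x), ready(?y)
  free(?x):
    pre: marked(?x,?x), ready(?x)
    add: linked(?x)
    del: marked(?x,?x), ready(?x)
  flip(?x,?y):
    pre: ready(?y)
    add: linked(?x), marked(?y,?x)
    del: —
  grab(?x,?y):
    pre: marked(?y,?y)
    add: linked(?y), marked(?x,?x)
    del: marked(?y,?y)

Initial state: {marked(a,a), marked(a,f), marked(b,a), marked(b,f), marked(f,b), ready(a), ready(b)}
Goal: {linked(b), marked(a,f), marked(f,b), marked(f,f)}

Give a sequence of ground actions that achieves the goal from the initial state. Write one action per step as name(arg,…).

flip(b,a); grab(f,a)

1. flip(b,a)  →  {linked(b), marked(a,a), marked(a,b), marked(a,f), marked(b,a), marked(b,f), marked(f,b), ready(a), ready(b)}
2. grab(f,a)  →  {linked(a), linked(b), marked(a,b), marked(a,f), marked(b,a), marked(b,f), marked(f,b), marked(f,f), ready(a), ready(b)}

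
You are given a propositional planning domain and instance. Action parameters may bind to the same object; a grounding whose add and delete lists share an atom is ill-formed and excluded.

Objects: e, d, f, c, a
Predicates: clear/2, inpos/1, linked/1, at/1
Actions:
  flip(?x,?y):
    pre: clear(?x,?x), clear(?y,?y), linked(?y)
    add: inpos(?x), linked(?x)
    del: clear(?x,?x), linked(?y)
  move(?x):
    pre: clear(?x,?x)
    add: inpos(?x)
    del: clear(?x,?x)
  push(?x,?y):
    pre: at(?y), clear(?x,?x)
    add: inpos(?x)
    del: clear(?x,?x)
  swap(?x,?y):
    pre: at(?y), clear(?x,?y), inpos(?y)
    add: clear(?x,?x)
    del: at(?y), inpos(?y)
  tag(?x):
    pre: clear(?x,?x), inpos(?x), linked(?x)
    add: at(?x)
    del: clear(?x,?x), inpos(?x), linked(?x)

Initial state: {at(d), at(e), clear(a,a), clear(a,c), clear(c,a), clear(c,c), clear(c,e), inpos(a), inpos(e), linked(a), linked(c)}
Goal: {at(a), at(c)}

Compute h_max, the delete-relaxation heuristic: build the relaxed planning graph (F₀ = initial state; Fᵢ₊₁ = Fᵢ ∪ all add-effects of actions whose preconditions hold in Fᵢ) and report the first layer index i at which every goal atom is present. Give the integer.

F0 = init (11 atoms)
F1 = F0 ∪ {at(a), inpos(c)}  (13 atoms)
F2 = F1 ∪ {at(c)}  (14 atoms)
goal ⊆ F2  ⇒  h_max = 2

2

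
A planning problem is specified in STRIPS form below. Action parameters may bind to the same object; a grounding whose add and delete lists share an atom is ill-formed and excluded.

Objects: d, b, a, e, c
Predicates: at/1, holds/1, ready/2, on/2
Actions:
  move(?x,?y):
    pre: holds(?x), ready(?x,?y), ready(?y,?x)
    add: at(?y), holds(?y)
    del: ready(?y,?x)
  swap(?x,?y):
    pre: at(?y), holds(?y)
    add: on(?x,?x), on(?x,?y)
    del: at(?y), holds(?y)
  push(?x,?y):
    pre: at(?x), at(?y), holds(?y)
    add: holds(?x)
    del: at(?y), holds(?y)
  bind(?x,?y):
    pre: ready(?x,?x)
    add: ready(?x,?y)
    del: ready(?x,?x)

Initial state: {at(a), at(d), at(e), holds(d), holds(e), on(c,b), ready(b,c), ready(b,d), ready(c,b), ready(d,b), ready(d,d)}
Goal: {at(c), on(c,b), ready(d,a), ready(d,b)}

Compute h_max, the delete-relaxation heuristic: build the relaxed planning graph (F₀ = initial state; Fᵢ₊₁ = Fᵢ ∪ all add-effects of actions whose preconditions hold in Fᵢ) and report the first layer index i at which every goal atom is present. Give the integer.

F0 = init (11 atoms)
F1 = F0 ∪ {at(b), holds(a), holds(b), on(a,a), on(a,d), on(a,e), on(b,b), on(b,d), on(b,e), on(c,c), on(c,d), on(c,e), on(d,d), on(d,e), on(e,d), on(e,e), ready(d,a), ready(d,c), ready(d,e)}  (30 atoms)
F2 = F1 ∪ {at(c), holds(c), on(a,b), on(b,a), on(c,a), on(d,a), on(d,b), on(e,a), on(e,b)}  (39 atoms)
goal ⊆ F2  ⇒  h_max = 2

2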